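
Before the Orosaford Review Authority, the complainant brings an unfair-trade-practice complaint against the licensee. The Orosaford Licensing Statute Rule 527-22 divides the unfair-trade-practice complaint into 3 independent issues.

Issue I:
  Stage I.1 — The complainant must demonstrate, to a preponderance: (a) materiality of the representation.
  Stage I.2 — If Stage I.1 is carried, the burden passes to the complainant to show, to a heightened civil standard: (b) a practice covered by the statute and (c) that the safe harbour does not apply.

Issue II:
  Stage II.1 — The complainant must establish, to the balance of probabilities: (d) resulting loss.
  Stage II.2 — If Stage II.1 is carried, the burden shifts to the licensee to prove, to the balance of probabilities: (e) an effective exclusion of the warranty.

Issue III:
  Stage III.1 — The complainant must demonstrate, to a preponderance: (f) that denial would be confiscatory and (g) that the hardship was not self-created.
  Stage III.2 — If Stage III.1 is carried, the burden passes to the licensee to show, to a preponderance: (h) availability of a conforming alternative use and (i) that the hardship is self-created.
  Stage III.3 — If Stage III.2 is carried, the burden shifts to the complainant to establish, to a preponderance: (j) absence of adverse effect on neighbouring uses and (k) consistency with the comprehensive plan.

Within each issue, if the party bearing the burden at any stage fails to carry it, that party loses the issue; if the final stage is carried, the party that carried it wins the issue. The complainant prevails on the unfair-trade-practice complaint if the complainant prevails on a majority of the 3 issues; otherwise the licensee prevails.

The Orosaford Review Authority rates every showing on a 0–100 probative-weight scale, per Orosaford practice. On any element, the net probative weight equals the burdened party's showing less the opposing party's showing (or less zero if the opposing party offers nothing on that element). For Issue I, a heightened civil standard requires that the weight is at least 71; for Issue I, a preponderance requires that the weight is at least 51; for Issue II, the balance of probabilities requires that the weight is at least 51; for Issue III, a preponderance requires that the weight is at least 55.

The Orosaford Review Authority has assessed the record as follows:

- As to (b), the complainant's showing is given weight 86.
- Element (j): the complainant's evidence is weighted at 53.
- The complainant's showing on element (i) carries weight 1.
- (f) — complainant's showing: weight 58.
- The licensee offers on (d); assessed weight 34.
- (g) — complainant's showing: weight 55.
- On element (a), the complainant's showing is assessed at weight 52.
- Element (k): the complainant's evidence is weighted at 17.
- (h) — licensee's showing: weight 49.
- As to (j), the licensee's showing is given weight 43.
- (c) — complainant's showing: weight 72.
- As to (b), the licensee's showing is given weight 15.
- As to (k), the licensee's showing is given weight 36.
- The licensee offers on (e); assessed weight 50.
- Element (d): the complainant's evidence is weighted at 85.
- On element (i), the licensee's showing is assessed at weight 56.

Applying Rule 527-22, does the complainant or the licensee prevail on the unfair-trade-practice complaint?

complainant

— Issue I —
Stage I.1 — burden on complainant; standard: a preponderance (weight is at least 51).
    (a): 52 ≥ 51 [met]
  Stage I.1 is satisfied; the complainant continues to bear the burden.
Stage I.2 — burden on complainant; standard: a heightened civil standard (weight is at least 71).
    (b): 86 − 15 = 71 ≥ 71 [met]
    (c): 72 ≥ 71 [met]
  Stage I.2 carried; the final stage is satisfied.
All stages carried — the complainant prevails on this issue.
— Issue II —
At Stage II.1 the complainant must meet the balance of probabilities (weight is at least 51): on (d) the weight is 85 less the opposing 34 gives net 51, ≥ 51, so (d) meets the standard.
  Stage II.1 carried; the burden shifts to the licensee.
At Stage II.2 the licensee must meet the balance of probabilities (weight is at least 51): on (e) the weight is 50, < 51, so (e) does not meet the standard.
  Not every element is met, so the licensee fails to carry Stage II.2.
The complainant prevails on this issue.
— Issue III —
Stage III.1 — burden on complainant; standard: a preponderance (weight is at least 55).
    (f): 58 ≥ 55 [met]
    (g): 55 ≥ 55 [met]
  All elements met. The burden passes to the licensee.
Stage III.2 — burden on licensee; standard: a preponderance (weight is at least 55).
    (h): 49 < 55 [not met]
    (i): 56 − 1 = 55 ≥ 55 [met]
  Not every element is met, so the licensee fails to carry Stage III.2.
So the complainant prevails on this issue.
Per-issue: Issue I → complainant; Issue II → complainant; Issue III → complainant. The complainant must prevail on a majority of issues; overall, the complainant prevails.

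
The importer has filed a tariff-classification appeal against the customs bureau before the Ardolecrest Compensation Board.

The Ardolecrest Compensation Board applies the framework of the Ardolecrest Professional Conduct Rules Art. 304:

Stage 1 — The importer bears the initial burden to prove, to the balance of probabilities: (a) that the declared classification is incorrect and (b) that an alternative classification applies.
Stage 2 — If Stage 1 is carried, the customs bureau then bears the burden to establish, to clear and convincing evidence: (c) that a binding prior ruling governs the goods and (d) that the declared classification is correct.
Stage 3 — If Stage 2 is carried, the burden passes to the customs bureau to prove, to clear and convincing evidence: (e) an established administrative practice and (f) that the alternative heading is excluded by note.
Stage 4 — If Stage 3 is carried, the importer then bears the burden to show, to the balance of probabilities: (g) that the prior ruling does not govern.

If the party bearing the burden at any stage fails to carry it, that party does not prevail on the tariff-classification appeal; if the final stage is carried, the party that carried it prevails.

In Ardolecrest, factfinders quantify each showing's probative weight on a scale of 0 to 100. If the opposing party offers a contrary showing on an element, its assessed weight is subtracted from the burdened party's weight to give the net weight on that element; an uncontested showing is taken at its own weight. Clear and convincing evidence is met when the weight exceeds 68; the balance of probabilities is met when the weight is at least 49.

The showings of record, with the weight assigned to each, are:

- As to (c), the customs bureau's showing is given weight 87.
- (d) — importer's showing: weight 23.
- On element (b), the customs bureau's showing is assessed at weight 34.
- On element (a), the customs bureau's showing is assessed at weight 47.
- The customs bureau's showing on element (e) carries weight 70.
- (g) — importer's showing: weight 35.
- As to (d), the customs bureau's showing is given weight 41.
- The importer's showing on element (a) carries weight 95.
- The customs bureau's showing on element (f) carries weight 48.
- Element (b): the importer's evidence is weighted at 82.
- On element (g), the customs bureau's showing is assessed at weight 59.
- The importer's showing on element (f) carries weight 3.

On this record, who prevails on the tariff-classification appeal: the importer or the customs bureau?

customs bureau

At Stage 1 the importer must meet the balance of probabilities (weight is at least 49): on (a) the weight is 95 less the opposing 47 gives net 48, which does not reach 49, so (a) does not meet the standard; on (b) the weight is 82 less the opposing 34 gives net 48, which does not reach 49, so (b) does not meet the standard.
  The importer does not carry Stage 1.
The customs bureau prevails.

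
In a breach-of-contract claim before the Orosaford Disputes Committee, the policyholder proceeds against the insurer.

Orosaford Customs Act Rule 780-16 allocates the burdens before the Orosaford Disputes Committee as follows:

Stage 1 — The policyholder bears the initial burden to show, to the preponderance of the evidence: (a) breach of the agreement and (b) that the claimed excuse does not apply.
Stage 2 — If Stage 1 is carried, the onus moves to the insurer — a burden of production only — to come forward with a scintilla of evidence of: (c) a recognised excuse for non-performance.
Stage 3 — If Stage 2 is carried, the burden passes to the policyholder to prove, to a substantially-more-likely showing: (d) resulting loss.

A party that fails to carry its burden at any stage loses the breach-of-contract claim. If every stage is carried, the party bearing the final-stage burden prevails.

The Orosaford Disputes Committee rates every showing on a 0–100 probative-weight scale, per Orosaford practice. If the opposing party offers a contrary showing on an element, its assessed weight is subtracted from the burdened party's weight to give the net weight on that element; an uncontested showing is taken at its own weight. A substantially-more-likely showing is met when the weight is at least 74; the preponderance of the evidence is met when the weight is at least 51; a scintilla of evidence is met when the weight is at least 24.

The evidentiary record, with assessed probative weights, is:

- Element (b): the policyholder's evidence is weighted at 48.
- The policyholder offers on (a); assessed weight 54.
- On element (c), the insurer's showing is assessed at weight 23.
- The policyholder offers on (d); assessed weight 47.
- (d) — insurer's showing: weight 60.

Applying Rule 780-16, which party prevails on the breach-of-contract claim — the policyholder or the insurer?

insurer

Stage 1 — burden on policyholder; standard: the preponderance of the evidence (weight is at least 51).
    (a): 54 ≥ 51 [met]
    (b): 48 < 51 [not met]
  The policyholder does not carry Stage 1.
The insurer prevails.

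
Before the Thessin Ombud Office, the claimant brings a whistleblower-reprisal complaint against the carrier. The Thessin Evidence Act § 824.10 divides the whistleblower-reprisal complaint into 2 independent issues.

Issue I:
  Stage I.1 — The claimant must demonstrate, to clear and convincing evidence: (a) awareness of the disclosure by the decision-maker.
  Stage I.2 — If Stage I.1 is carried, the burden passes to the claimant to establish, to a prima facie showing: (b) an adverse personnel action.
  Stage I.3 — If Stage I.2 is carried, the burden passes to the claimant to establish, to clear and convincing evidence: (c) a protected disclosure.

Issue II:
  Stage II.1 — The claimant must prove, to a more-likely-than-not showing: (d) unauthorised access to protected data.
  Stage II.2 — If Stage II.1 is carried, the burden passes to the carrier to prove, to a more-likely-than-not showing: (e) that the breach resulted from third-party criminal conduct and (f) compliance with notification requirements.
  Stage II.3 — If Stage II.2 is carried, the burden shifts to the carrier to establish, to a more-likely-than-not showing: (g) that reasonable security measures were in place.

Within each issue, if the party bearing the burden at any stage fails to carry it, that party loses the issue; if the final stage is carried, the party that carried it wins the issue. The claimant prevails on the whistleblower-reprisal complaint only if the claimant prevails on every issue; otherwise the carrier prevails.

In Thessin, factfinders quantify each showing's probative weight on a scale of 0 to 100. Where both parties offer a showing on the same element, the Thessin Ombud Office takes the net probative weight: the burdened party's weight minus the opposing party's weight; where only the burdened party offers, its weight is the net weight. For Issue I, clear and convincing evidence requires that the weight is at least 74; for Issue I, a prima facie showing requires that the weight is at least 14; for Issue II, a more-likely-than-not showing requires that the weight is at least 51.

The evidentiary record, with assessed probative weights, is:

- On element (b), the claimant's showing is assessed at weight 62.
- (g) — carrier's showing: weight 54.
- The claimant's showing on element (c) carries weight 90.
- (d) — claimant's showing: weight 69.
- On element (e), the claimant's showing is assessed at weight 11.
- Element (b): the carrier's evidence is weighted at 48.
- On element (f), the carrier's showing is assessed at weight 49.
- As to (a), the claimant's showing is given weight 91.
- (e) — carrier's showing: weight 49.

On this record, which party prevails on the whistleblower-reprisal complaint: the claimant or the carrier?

— Issue I —
Stage I.1 — burden on claimant; standard: clear and convincing evidence (weight is at least 74).
    (a): 91 ≥ 74 [met]
  All elements met. The claimant retains the burden for Stage I.2.
Stage I.2 — burden on claimant; standard: a prima facie showing (weight is at least 14).
    (b): 62 − 48 = 14 ≥ 14 [met]
  Stage I.2 carried; the burden remains with the claimant.
Stage I.3 — burden on claimant; standard: clear and convincing evidence (weight is at least 74).
    (c): 90 ≥ 74 [met]
  All elements met at the final stage.
All stages carried — the claimant prevails on this issue.
— Issue II —
At Stage II.1 the claimant must meet a more-likely-than-not showing (weight is at least 51): on (d) the weight is 69, ≥ 51, so (d) meets the standard.
  All elements met. The burden passes to the carrier.
At Stage II.2 the carrier must meet a more-likely-than-not showing (weight is at least 51): on (e) the weight is 49 less the opposing 11 gives net 38, < 51, so (e) does not meet the standard; on (f) the weight is 49, which does not reach 51, so (f) does not meet the standard.
  The carrier does not carry Stage II.2.
So the claimant prevails on this issue.
Per-issue: Issue I → claimant; Issue II → claimant. The claimant must prevail on every issue; overall, the claimant prevails.

claimant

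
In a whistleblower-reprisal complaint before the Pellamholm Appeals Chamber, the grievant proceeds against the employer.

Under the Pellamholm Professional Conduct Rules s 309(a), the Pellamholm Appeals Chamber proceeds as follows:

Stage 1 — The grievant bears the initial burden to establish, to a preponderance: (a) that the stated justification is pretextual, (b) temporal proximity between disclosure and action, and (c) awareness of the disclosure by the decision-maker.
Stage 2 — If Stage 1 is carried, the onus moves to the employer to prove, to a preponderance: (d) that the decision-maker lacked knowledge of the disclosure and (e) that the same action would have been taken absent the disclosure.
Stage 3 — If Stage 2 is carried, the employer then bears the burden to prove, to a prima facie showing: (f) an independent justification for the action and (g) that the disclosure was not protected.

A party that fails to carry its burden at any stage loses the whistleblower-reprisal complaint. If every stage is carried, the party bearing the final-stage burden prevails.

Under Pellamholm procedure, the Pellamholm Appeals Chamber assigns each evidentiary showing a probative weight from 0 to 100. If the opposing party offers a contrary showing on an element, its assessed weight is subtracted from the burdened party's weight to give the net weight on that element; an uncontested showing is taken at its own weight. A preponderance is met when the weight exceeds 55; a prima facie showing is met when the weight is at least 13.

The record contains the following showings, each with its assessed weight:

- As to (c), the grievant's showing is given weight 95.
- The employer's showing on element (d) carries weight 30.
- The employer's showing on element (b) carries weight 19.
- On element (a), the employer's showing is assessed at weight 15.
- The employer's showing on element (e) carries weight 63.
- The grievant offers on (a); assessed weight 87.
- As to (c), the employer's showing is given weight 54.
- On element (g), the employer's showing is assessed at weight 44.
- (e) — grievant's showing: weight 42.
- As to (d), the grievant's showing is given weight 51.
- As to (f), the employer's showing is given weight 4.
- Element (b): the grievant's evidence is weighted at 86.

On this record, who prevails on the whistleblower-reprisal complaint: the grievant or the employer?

employer

Stage 1 — burden on grievant; standard: a preponderance (weight exceeds 55).
    (a): 87 − 15 = 72 > 55 [met]
    (b): 86 − 19 = 67 > 55 [met]
    (c): 95 − 54 = 41 ≤ 55 [not met]
  The grievant does not carry Stage 1.
The analysis ends at Stage 1; the employer prevails.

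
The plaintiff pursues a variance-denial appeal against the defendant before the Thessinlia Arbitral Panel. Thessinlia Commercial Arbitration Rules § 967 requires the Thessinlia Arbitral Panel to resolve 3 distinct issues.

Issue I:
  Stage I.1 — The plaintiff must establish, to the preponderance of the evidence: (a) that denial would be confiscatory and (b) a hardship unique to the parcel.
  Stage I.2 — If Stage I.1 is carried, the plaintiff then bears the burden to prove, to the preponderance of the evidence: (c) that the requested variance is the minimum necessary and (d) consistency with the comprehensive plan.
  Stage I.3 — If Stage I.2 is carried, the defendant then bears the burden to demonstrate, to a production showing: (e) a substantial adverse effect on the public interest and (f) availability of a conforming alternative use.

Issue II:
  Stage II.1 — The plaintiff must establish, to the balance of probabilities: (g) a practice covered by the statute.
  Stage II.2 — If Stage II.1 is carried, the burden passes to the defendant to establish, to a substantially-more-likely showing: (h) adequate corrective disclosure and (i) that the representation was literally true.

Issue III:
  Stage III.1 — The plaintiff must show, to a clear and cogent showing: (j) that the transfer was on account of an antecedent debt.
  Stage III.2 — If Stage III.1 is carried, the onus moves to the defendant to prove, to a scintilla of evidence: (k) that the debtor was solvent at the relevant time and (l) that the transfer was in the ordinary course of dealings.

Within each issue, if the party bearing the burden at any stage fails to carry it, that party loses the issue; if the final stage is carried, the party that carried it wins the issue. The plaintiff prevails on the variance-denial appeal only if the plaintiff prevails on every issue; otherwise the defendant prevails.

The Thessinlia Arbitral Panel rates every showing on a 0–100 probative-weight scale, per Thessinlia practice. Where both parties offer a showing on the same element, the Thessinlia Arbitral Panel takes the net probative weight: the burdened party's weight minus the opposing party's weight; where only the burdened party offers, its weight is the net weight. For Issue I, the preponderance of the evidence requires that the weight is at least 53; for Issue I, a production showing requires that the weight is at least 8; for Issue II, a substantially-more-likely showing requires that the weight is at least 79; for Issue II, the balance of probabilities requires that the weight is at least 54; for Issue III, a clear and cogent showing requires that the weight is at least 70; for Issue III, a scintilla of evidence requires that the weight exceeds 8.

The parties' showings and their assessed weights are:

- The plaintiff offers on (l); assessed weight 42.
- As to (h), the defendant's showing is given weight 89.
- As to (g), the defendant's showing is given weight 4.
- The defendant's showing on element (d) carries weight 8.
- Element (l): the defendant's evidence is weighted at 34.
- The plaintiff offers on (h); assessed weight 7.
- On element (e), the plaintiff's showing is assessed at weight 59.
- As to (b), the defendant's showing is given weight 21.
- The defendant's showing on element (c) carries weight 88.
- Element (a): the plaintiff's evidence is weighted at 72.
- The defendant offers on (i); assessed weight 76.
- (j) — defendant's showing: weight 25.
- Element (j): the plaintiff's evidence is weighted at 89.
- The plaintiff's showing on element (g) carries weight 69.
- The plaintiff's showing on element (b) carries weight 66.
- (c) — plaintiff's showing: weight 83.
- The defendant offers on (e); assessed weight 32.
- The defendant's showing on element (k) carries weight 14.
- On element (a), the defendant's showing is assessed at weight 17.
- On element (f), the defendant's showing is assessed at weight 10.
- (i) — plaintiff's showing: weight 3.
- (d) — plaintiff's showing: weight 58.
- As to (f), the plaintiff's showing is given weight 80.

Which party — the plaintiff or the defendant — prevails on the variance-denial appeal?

defendant

— Issue I —
Stage I.1 — burden on plaintiff; standard: the preponderance of the evidence (weight is at least 53).
    (a): 72 − 17 = 55 ≥ 53 [met]
    (b): 66 − 21 = 45 < 53 [not met]
  Stage I.1 not carried; the plaintiff fails its burden.
The defendant prevails on this issue.
— Issue II —
Stage II.1 — burden on plaintiff; standard: the balance of probabilities (weight is at least 54).
    (g): 69 − 4 = 65 ≥ 54 [met]
  Stage II.1 is satisfied; the onus moves to the defendant.
Stage II.2 — burden on defendant; standard: a substantially-more-likely showing (weight is at least 79).
    (h): 89 − 7 = 82 ≥ 79 [met]
    (i): 76 − 3 = 73 < 79 [not met]
  Stage II.2 not carried; the defendant fails its burden.
The plaintiff prevails on this issue.
— Issue III —
Stage III.1 (plaintiff, a clear and cogent showing, weight is at least 70): (j) net 89−25=64 < 70 — fails.
  The plaintiff does not carry Stage III.1.
The defendant prevails on this issue.
Per-issue: Issue I → defendant; Issue II → plaintiff; Issue III → defendant. The plaintiff must prevail on every issue; overall, the defendant prevails.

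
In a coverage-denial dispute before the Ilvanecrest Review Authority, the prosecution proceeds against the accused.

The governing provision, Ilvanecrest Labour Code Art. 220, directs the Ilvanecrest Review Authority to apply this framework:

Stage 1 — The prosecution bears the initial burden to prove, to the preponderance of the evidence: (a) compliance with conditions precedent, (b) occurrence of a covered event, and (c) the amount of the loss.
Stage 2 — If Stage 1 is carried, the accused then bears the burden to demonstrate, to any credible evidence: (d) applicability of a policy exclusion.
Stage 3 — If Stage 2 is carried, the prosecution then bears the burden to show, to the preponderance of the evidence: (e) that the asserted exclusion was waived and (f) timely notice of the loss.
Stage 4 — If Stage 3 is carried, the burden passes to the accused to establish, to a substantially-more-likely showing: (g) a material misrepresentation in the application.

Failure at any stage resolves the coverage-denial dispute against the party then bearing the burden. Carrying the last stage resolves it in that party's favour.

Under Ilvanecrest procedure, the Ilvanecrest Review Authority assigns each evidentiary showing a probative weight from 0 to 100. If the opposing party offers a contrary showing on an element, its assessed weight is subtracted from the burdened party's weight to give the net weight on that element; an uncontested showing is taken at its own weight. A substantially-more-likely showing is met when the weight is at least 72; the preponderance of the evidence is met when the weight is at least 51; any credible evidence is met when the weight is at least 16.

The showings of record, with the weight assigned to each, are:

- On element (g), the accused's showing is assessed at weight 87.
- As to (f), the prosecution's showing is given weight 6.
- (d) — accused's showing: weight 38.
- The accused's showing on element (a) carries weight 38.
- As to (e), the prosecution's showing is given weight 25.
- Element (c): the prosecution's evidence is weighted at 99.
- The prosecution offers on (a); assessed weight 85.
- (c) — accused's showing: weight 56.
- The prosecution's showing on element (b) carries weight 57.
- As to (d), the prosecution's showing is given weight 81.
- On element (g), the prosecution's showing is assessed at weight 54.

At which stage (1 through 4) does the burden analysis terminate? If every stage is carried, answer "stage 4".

stage 1

Stage 1 — burden on prosecution; standard: the preponderance of the evidence (weight is at least 51).
    (a): 85 − 38 = 47 < 51 [not met]
    (b): 57 ≥ 51 [met]
    (c): 99 − 56 = 43 < 51 [not met]
  Not every element is met, so the prosecution fails to carry Stage 1.
So the accused prevails.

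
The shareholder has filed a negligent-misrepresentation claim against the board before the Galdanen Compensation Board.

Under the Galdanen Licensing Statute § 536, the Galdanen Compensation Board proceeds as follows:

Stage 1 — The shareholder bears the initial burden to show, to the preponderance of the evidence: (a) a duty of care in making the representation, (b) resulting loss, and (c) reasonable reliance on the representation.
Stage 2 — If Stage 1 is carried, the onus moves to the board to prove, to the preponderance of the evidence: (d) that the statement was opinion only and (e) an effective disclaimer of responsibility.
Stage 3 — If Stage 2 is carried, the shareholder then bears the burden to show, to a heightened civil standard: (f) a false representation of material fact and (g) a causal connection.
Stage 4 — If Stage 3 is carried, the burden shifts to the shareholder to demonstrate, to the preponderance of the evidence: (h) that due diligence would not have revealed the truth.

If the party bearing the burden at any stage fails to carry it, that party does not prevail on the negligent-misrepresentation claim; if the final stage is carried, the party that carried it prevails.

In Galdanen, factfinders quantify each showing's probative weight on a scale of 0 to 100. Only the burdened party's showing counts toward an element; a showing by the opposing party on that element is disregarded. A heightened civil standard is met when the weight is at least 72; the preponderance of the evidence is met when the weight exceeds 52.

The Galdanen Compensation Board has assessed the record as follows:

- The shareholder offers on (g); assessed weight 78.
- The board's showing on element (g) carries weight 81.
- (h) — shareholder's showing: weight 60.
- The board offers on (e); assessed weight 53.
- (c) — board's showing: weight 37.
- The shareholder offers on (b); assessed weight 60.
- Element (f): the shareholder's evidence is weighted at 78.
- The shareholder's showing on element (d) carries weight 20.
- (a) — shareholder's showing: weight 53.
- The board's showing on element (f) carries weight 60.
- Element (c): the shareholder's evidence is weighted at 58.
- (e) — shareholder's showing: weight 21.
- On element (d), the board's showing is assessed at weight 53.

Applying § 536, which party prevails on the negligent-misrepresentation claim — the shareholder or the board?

At Stage 1 the shareholder must meet the preponderance of the evidence (weight exceeds 52): on (a) the weight is 53, > 52, so (a) meets the standard; on (b) the weight is 60, which does exceed 52, so (b) meets the standard; on (c) the weight is 58 (the board's 37 is given no effect), which does exceed 52, so (c) meets the standard.
  Stage 1 is satisfied; the onus moves to the board.
At Stage 2 the board must meet the preponderance of the evidence (weight exceeds 52): on (d) the weight is 53 (the shareholder's 20 is given no effect), > 52, so (d) meets the standard; on (e) the weight is 53 (the shareholder's 21 is given no effect), which does exceed 52, so (e) meets the standard.
  The board carries Stage 2; the shareholder now bears the burden.
At Stage 3 the shareholder must meet a heightened civil standard (weight is at least 72): on (f) the weight is 78 (the board's 60 is given no effect), ≥ 72, so (f) meets the standard; on (g) the weight is 78 (the board's 81 is given no effect), which does reach 72, so (g) meets the standard.
  Stage 3 carried; the burden remains with the shareholder.
At Stage 4 the shareholder must meet the preponderance of the evidence (weight exceeds 52): on (h) the weight is 60, > 52, so (h) meets the standard.
  Stage 4 carried; the final stage is satisfied.
All stages carried — the shareholder prevails.

shareholder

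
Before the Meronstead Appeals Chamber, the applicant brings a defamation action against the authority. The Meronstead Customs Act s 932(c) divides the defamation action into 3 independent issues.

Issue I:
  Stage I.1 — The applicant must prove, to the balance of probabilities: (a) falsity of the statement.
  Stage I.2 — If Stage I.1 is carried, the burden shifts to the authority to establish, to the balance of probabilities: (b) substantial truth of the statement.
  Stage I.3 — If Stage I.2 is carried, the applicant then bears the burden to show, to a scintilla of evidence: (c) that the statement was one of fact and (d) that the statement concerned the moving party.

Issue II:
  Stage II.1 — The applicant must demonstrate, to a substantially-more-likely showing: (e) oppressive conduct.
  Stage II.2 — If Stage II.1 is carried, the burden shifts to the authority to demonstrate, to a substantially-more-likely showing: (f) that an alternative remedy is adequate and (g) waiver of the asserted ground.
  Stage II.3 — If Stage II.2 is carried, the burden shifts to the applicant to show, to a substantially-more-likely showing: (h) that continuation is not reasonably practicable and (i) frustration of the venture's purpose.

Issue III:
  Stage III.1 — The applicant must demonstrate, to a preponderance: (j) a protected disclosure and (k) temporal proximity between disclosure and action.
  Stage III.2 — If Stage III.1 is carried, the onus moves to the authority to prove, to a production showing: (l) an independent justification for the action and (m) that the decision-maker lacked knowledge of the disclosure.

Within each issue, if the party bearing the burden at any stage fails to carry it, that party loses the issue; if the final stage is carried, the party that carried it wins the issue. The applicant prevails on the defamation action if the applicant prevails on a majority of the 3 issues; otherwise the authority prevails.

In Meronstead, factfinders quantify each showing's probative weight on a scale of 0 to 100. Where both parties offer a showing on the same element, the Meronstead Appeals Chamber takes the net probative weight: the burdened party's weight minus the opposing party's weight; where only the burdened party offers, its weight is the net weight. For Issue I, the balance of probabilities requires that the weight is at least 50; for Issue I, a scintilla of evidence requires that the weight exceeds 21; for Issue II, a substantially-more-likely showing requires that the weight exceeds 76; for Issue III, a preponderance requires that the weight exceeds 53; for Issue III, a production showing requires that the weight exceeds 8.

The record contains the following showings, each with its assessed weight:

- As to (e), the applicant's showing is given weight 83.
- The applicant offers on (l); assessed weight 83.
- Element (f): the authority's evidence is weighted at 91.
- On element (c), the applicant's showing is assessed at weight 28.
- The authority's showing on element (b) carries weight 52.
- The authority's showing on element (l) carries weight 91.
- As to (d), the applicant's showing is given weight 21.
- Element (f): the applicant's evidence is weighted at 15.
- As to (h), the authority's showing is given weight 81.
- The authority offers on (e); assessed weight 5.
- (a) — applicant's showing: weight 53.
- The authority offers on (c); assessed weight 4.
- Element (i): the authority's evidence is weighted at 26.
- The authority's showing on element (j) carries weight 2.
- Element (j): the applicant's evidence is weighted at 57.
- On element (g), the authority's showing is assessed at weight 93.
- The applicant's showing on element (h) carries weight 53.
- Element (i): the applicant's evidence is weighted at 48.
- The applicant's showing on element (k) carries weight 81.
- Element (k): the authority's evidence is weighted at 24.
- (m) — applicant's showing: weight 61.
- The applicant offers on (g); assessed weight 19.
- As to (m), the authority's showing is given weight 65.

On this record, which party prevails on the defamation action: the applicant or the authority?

applicant

— Issue I —
Stage I.1 (applicant, the balance of probabilities, weight is at least 50): (a) 53 ≥ 50 — meets.
  The applicant carries Stage I.1; the authority now bears the burden.
Stage I.2 (authority, the balance of probabilities, weight is at least 50): (b) 52 ≥ 50 — meets.
  All elements met. The burden passes to the applicant.
Stage I.3 (applicant, a scintilla of evidence, weight exceeds 21): (c) net 28−4=24 > 21 — meets; (d) 21 ≤ 21 — fails.
  Stage I.3 not carried; the applicant fails its burden.
The authority prevails on this issue.
— Issue II —
Stage II.1 — burden on applicant; standard: a substantially-more-likely showing (weight exceeds 76).
    (e): 83 − 5 = 78 > 76 [met]
  Stage II.1 is satisfied; the onus moves to the authority.
Stage II.2 — burden on authority; standard: a substantially-more-likely showing (weight exceeds 76).
    (f): 91 − 15 = 76 ≤ 76 [not met]
    (g): 93 − 19 = 74 ≤ 76 [not met]
  Stage II.2 not carried; the authority fails its burden.
So the applicant prevails on this issue.
— Issue III —
Stage III.1 (applicant, a preponderance, weight exceeds 53): (j) net 57−2=55 > 53 — meets; (k) net 81−24=57 > 53 — meets.
  The applicant carries Stage III.1; the authority now bears the burden.
Stage III.2 (authority, a production showing, weight exceeds 8): (l) net 91−83=8 ≤ 8 — fails; (m) net 65−61=4 ≤ 8 — fails.
  Not every element is met, so the authority fails to carry Stage III.2.
The analysis ends at Stage III.2; the applicant prevails on this issue.
Per-issue: Issue I → authority; Issue II → applicant; Issue III → applicant. The applicant must prevail on a majority of issues; overall, the applicant prevails.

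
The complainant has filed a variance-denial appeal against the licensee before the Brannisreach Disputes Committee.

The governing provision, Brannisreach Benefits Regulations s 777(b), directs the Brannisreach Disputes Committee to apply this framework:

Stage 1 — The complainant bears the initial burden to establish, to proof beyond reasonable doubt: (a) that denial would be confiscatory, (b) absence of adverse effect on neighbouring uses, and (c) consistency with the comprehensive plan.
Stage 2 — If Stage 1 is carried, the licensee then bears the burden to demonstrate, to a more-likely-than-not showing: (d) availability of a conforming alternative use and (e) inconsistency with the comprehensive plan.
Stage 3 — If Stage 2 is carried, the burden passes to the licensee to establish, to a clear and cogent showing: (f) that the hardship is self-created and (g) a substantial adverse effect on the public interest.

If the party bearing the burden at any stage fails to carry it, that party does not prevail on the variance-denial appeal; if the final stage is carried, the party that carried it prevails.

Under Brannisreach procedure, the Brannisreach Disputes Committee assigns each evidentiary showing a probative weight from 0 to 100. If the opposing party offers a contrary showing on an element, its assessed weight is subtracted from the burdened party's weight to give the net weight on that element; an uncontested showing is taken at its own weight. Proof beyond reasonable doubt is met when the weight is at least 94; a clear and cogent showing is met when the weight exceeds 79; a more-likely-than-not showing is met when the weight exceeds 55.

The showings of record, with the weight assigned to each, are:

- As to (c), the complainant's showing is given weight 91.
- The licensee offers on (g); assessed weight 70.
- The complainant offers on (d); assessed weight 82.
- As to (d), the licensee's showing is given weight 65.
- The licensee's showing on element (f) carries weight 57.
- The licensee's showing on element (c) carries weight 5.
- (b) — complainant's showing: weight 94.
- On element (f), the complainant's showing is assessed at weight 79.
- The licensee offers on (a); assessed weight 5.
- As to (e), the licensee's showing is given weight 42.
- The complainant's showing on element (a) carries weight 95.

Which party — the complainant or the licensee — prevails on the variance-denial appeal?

Stage 1 — burden on complainant; standard: proof beyond reasonable doubt (weight is at least 94).
    (a): 95 − 5 = 90 < 94 [not met]
    (b): 94 ≥ 94 [met]
    (c): 91 − 5 = 86 < 94 [not met]
  Stage 1 not carried; the complainant fails its burden.
The licensee prevails.

licensee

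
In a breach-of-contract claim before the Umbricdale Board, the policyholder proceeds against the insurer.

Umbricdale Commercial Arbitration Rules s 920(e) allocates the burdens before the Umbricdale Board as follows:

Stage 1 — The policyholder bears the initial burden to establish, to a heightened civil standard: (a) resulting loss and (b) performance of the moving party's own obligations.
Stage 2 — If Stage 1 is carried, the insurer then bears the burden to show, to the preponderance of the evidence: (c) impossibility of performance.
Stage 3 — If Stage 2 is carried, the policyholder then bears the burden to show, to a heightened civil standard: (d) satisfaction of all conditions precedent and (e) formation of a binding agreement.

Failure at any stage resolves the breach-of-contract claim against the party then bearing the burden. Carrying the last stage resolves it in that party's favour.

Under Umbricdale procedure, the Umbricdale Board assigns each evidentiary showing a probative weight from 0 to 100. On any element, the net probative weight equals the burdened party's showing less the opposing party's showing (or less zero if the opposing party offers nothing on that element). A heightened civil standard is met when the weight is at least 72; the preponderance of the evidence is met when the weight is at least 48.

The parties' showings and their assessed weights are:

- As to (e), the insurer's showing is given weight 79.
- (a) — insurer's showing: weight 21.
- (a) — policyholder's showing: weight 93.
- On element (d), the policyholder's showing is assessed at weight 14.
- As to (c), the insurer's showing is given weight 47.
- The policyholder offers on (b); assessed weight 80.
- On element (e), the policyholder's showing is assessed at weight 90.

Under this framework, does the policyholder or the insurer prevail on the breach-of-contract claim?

Stage 1 — burden on policyholder; standard: a heightened civil standard (weight is at least 72).
    (a): 93 − 21 = 72 ≥ 72 [met]
    (b): 80 ≥ 72 [met]
  Stage 1 carried; the burden shifts to the insurer.
Stage 2 — burden on insurer; standard: the preponderance of the evidence (weight is at least 48).
    (c): 47 < 48 [not met]
  Not every element is met, so the insurer fails to carry Stage 2.
The analysis ends at Stage 2; the policyholder prevails.

policyholder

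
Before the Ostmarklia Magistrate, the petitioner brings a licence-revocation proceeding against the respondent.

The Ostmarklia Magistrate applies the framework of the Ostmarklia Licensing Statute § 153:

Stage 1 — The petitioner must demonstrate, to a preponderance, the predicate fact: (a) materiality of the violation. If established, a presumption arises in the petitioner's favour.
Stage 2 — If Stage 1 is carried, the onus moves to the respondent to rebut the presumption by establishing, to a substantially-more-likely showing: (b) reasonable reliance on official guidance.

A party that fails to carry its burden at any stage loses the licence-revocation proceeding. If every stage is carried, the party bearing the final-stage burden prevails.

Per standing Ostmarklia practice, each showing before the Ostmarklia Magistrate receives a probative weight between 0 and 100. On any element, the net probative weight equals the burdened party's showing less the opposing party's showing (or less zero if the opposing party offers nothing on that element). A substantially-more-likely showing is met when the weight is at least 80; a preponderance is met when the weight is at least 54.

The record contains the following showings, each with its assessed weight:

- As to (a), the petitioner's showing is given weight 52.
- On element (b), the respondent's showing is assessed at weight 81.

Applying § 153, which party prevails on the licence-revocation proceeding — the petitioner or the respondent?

Stage 1 — burden on petitioner; standard: a preponderance (weight is at least 54).
    (a): 52 < 54 [not met]
  Stage 1 not carried; the petitioner fails its burden.
So the respondent prevails.

respondent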